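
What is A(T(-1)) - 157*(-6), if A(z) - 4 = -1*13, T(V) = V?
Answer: 933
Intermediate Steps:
A(z) = -9 (A(z) = 4 - 1*13 = 4 - 13 = -9)
A(T(-1)) - 157*(-6) = -9 - 157*(-6) = -9 + 942 = 933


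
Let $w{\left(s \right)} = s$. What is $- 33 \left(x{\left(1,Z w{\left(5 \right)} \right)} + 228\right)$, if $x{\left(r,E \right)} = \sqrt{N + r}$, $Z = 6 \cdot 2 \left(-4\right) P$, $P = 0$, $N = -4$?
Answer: $-7524 - 33 i \sqrt{3} \approx -7524.0 - 57.158 i$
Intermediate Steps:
$Z = 0$ ($Z = 6 \cdot 2 \left(-4\right) 0 = 6 \left(-8\right) 0 = \left(-48\right) 0 = 0$)
$x{\left(r,E \right)} = \sqrt{-4 + r}$
$- 33 \left(x{\left(1,Z w{\left(5 \right)} \right)} + 228\right) = - 33 \left(\sqrt{-4 + 1} + 228\right) = - 33 \left(\sqrt{-3} + 228\right) = - 33 \left(i \sqrt{3} + 228\right) = - 33 \left(228 + i \sqrt{3}\right) = -7524 - 33 i \sqrt{3}$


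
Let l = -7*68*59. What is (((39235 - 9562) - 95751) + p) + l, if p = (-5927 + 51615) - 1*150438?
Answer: -198912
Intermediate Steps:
l = -28084 (l = -476*59 = -28084)
p = -104750 (p = 45688 - 150438 = -104750)
(((39235 - 9562) - 95751) + p) + l = (((39235 - 9562) - 95751) - 104750) - 28084 = ((29673 - 95751) - 104750) - 28084 = (-66078 - 104750) - 28084 = -170828 - 28084 = -198912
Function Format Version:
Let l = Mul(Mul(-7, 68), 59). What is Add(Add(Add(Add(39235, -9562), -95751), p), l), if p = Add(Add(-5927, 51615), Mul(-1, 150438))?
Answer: -198912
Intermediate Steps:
l = -28084 (l = Mul(-476, 59) = -28084)
p = -104750 (p = Add(45688, -150438) = -104750)
Add(Add(Add(Add(39235, -9562), -95751), p), l) = Add(Add(Add(Add(39235, -9562), -95751), -104750), -28084) = Add(Add(Add(29673, -95751), -104750), -28084) = Add(Add(-66078, -104750), -28084) = Add(-170828, -28084) = -198912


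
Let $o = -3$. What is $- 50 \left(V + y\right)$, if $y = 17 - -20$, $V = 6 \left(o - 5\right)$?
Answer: $550$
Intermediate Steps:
$V = -48$ ($V = 6 \left(-3 - 5\right) = 6 \left(-8\right) = -48$)
$y = 37$ ($y = 17 + 20 = 37$)
$- 50 \left(V + y\right) = - 50 \left(-48 + 37\right) = \left(-50\right) \left(-11\right) = 550$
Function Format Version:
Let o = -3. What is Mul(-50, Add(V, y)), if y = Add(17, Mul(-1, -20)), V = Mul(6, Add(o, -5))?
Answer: 550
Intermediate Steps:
V = -48 (V = Mul(6, Add(-3, -5)) = Mul(6, -8) = -48)
y = 37 (y = Add(17, 20) = 37)
Mul(-50, Add(V, y)) = Mul(-50, Add(-48, 37)) = Mul(-50, -11) = 550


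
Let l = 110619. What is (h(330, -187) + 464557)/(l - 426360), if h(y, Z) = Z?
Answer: -154790/105247 ≈ -1.4707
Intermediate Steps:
(h(330, -187) + 464557)/(l - 426360) = (-187 + 464557)/(110619 - 426360) = 464370/(-315741) = 464370*(-1/315741) = -154790/105247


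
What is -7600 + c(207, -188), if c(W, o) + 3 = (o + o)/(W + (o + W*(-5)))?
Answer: -965534/127 ≈ -7602.6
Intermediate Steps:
c(W, o) = -3 + 2*o/(o - 4*W) (c(W, o) = -3 + (o + o)/(W + (o + W*(-5))) = -3 + (2*o)/(W + (o - 5*W)) = -3 + (2*o)/(o - 4*W) = -3 + 2*o/(o - 4*W))
-7600 + c(207, -188) = -7600 + (-188 - 12*207)/(-1*(-188) + 4*207) = -7600 + (-188 - 2484)/(188 + 828) = -7600 - 2672/1016 = -7600 + (1/1016)*(-2672) = -7600 - 334/127 = -965534/127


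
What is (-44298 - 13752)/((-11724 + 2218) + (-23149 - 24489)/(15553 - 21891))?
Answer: 12264030/2006713 ≈ 6.1115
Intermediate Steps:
(-44298 - 13752)/((-11724 + 2218) + (-23149 - 24489)/(15553 - 21891)) = -58050/(-9506 - 47638/(-6338)) = -58050/(-9506 - 47638*(-1/6338)) = -58050/(-9506 + 23819/3169) = -58050/(-30100695/3169) = -58050*(-3169/30100695) = 12264030/2006713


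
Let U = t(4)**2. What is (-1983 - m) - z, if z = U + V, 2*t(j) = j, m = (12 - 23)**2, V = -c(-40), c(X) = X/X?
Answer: -2107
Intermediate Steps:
c(X) = 1
V = -1 (V = -1*1 = -1)
m = 121 (m = (-11)**2 = 121)
t(j) = j/2
U = 4 (U = ((1/2)*4)**2 = 2**2 = 4)
z = 3 (z = 4 - 1 = 3)
(-1983 - m) - z = (-1983 - 1*121) - 1*3 = (-1983 - 121) - 3 = -2104 - 3 = -2107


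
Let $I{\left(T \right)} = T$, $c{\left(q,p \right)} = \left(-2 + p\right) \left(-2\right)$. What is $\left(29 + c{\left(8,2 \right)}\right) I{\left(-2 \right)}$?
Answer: $-58$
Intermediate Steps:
$c{\left(q,p \right)} = 4 - 2 p$
$\left(29 + c{\left(8,2 \right)}\right) I{\left(-2 \right)} = \left(29 + \left(4 - 4\right)\right) \left(-2\right) = \left(29 + 0\right) \left(-2\right) = 29 \left(-2\right) = -58$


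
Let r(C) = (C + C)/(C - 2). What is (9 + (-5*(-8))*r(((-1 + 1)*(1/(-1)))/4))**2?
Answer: 81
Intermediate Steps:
r(C) = 2*C/(-2 + C) (r(C) = (2*C)/(-2 + C) = 2*C/(-2 + C))
(9 + (-5*(-8))*r(((-1 + 1)*(1/(-1)))/4))**2 = (9 + (-5*(-8))*(2*(((-1 + 1)*(1/(-1)))/4)/(-2 + ((-1 + 1)*(1/(-1)))/4)))**2 = (9 + 40*(2*((0*(1*(-1)))*(1/4))/(-2 + (0*(1*(-1)))*(1/4))))**2 = (9 + 40*(2*((0*(-1))*(1/4))/(-2 + (0*(-1))*(1/4))))**2 = (9 + 40*(2*(0*(1/4))/(-2 + 0*(1/4))))**2 = (9 + 40*(2*0/(-2 + 0)))**2 = (9 + 40*(2*0/(-2)))**2 = (9 + 40*(2*0*(-1/2)))**2 = (9 + 40*0)**2 = (9 + 0)**2 = 9**2 = 81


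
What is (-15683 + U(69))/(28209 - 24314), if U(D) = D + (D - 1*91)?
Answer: -15636/3895 ≈ -4.0144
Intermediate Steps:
U(D) = -91 + 2*D (U(D) = D + (D - 91) = D + (-91 + D) = -91 + 2*D)
(-15683 + U(69))/(28209 - 24314) = (-15683 + (-91 + 2*69))/(28209 - 24314) = (-15683 + (-91 + 138))/3895 = (-15683 + 47)*(1/3895) = -15636*1/3895 = -15636/3895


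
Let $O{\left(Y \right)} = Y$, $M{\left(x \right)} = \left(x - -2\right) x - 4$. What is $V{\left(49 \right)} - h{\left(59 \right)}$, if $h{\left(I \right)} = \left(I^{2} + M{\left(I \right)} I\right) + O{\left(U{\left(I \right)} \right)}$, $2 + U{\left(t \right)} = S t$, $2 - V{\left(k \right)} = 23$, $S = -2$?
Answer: $-215487$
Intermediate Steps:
$V{\left(k \right)} = -21$ ($V{\left(k \right)} = 2 - 23 = -21$)
$U{\left(t \right)} = -2 - 2 t$
$M{\left(x \right)} = -4 + x \left(2 + x\right)$ ($M{\left(x \right)} = \left(x + 2\right) x - 4 = \left(2 + x\right) x - 4 = x \left(2 + x\right) - 4 = -4 + x \left(2 + x\right)$)
$h{\left(I \right)} = -2 + I^{2} - 2 I + I \left(-4 + I^{2} + 2 I\right)$ ($h{\left(I \right)} = \left(I^{2} + \left(-4 + I^{2} + 2 I\right) I\right) - \left(2 + 2 I\right) = \left(I^{2} + I \left(-4 + I^{2} + 2 I\right)\right) - \left(2 + 2 I\right) = -2 + I^{2} - 2 I + I \left(-4 + I^{2} + 2 I\right)$)
$V{\left(49 \right)} - h{\left(59 \right)} = -21 - \left(-2 + 59^{3} - 354 + 3 \cdot 59^{2}\right) = -21 - \left(-2 + 205379 - 354 + 3 \cdot 3481\right) = -21 - \left(-2 + 205379 - 354 + 10443\right) = -21 - 215466 = -215487$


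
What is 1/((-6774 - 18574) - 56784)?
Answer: -1/82132 ≈ -1.2176e-5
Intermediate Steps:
1/((-6774 - 18574) - 56784) = 1/(-25348 - 56784) = 1/(-82132) = -1/82132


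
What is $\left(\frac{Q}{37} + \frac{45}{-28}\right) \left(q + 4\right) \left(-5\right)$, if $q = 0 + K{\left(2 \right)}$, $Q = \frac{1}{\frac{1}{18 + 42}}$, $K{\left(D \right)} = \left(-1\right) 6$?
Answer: $\frac{75}{518} \approx 0.14479$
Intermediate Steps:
$K{\left(D \right)} = -6$
$Q = 60$ ($Q = \frac{1}{\frac{1}{60}} = 60$)
$q = -6$ ($q = 0 - 6 = -6$)
$\left(\frac{Q}{37} + \frac{45}{-28}\right) \left(q + 4\right) \left(-5\right) = \left(\frac{60}{37} + \frac{45}{-28}\right) \left(-6 + 4\right) \left(-5\right) = \left(60 \cdot \frac{1}{37} + 45 \left(- \frac{1}{28}\right)\right) \left(\left(-2\right) \left(-5\right)\right) = \left(\frac{60}{37} - \frac{45}{28}\right) 10 = \frac{15}{1036} \cdot 10 = \frac{75}{518}$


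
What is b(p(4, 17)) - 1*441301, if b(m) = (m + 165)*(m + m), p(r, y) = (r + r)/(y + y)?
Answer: -127513517/289 ≈ -4.4122e+5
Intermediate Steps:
p(r, y) = r/y (p(r, y) = (2*r)/((2*y)) = (2*r)*(1/(2*y)) = r/y)
b(m) = 2*m*(165 + m) (b(m) = (165 + m)*(2*m) = 2*m*(165 + m))
b(p(4, 17)) - 1*441301 = 2*(4/17)*(165 + 4/17) - 1*441301 = 2*(4*(1/17))*(165 + 4*(1/17)) - 441301 = 2*(4/17)*(165 + 4/17) - 441301 = 2*(4/17)*(2809/17) - 441301 = 22472/289 - 441301 = -127513517/289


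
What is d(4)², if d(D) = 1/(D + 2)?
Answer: 1/36 ≈ 0.027778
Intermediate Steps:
d(D) = 1/(2 + D)
d(4)² = (1/(2 + 4))² = (1/6)² = (⅙)² = 1/36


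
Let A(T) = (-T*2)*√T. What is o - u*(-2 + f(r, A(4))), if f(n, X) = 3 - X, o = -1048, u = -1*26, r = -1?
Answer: -606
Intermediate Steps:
u = -26
A(T) = -2*T^(3/2) (A(T) = (-2*T)*√T = -2*T^(3/2))
o - u*(-2 + f(r, A(4))) = -1048 - (-26)*(-2 + (3 - (-2)*4^(3/2))) = -1048 - (-26)*(-2 + (3 - (-2)*8)) = -1048 - (-26)*(-2 + (3 - 1*(-16))) = -1048 - (-26)*(-2 + (3 + 16)) = -1048 - (-26)*(-2 + 19) = -1048 - (-26)*17 = -1048 - 1*(-442) = -1048 + 442 = -606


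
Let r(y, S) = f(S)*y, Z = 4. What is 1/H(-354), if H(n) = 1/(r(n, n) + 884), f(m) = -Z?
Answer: 2300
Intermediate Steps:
f(m) = -4 (f(m) = -1*4 = -4)
r(y, S) = -4*y
H(n) = 1/(884 - 4*n) (H(n) = 1/(-4*n + 884) = 1/(884 - 4*n))
1/H(-354) = 1/(-1/(-884 + 4*(-354))) = 1/(-1/(-884 - 1416)) = 1/(-1/(-2300)) = 1/(-1*(-1/2300)) = 1/(1/2300) = 2300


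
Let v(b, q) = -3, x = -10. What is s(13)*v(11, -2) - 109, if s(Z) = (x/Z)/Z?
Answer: -18391/169 ≈ -108.82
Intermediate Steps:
s(Z) = -10/Z**2 (s(Z) = (-10/Z)/Z = -10/Z**2)
s(13)*v(11, -2) - 109 = -10/13**2*(-3) - 109 = -10*1/169*(-3) - 109 = -10/169*(-3) - 109 = 30/169 - 109 = -18391/169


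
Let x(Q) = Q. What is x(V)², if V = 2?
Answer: 4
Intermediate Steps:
x(V)² = 2² = 4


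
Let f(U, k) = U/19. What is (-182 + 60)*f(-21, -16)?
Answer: 2562/19 ≈ 134.84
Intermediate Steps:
f(U, k) = U/19 (f(U, k) = U*(1/19) = U/19)
(-182 + 60)*f(-21, -16) = (-182 + 60)*((1/19)*(-21)) = -122*(-21/19) = 2562/19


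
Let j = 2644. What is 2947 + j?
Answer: 5591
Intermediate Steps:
2947 + j = 2947 + 2644 = 5591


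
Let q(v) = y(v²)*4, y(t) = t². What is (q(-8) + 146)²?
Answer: 273240900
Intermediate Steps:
q(v) = 4*v⁴ (q(v) = (v²)²*4 = v⁴*4 = 4*v⁴)
(q(-8) + 146)² = (4*(-8)⁴ + 146)² = (4*4096 + 146)² = (16384 + 146)² = 16530² = 273240900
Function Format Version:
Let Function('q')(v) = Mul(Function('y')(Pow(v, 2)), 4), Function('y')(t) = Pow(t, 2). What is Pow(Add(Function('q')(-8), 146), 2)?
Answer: 273240900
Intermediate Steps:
Function('q')(v) = Mul(4, Pow(v, 4)) (Function('q')(v) = Mul(Pow(Pow(v, 2), 2), 4) = Mul(Pow(v, 4), 4) = Mul(4, Pow(v, 4)))
Pow(Add(Function('q')(-8), 146), 2) = Pow(Add(Mul(4, Pow(-8, 4)), 146), 2) = Pow(Add(Mul(4, 4096), 146), 2) = Pow(Add(16384, 146), 2) = Pow(16530, 2) = 273240900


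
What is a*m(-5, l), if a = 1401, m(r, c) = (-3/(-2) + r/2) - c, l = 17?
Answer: -25218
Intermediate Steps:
m(r, c) = 3/2 + r/2 - c (m(r, c) = (-3*(-1/2) + r*(1/2)) - c = (3/2 + r/2) - c = 3/2 + r/2 - c)
a*m(-5, l) = 1401*(3/2 + (1/2)*(-5) - 1*17) = 1401*(3/2 - 5/2 - 17) = 1401*(-18) = -25218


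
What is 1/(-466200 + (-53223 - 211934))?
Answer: -1/731357 ≈ -1.3673e-6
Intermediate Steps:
1/(-466200 + (-53223 - 211934)) = 1/(-466200 - 265157) = 1/(-731357) = -1/731357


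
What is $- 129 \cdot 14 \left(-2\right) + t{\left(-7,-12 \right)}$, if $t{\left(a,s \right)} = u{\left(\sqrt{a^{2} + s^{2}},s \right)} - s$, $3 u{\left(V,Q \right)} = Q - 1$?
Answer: $\frac{10859}{3} \approx 3619.7$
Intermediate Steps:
$u{\left(V,Q \right)} = - \frac{1}{3} + \frac{Q}{3}$ ($u{\left(V,Q \right)} = \frac{Q - 1}{3} = \frac{-1 + Q}{3} = - \frac{1}{3} + \frac{Q}{3}$)
$t{\left(a,s \right)} = - \frac{1}{3} - \frac{2 s}{3}$ ($t{\left(a,s \right)} = \left(- \frac{1}{3} + \frac{s}{3}\right) - s = - \frac{1}{3} - \frac{2 s}{3}$)
$- 129 \cdot 14 \left(-2\right) + t{\left(-7,-12 \right)} = - 129 \cdot 14 \left(-2\right) - - \frac{23}{3} = \left(-129\right) \left(-28\right) + \left(- \frac{1}{3} + 8\right) = 3612 + \frac{23}{3} = \frac{10859}{3}$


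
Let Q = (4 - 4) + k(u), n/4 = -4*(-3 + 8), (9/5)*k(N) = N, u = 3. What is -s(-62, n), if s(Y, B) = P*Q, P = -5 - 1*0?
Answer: 25/3 ≈ 8.3333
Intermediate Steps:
k(N) = 5*N/9
n = -80 (n = 4*(-4*(-3 + 8)) = 4*(-4*5) = 4*(-20) = -80)
Q = 5/3 (Q = (4 - 4) + (5/9)*3 = 0 + 5/3 = 5/3 ≈ 1.6667)
P = -5 (P = -5 + 0 = -5)
s(Y, B) = -25/3 (s(Y, B) = -5*5/3 = -25/3)
-s(-62, n) = -1*(-25/3) = 25/3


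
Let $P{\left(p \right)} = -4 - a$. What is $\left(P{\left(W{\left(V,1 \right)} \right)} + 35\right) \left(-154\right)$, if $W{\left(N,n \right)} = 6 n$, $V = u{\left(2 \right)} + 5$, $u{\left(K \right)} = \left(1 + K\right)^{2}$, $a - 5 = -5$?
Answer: $-4774$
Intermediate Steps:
$a = 0$ ($a = 5 - 5 = 0$)
$V = 14$ ($V = \left(1 + 2\right)^{2} + 5 = 3^{2} + 5 = 9 + 5 = 14$)
$P{\left(p \right)} = -4$ ($P{\left(p \right)} = -4 - 0 = -4 + 0 = -4$)
$\left(P{\left(W{\left(V,1 \right)} \right)} + 35\right) \left(-154\right) = \left(-4 + 35\right) \left(-154\right) = 31 \left(-154\right) = -4774$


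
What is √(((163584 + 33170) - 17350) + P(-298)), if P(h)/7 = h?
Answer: 3*√19702 ≈ 421.09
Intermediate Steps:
P(h) = 7*h
√(((163584 + 33170) - 17350) + P(-298)) = √(((163584 + 33170) - 17350) + 7*(-298)) = √((196754 - 17350) - 2086) = √(179404 - 2086) = √177318 = 3*√19702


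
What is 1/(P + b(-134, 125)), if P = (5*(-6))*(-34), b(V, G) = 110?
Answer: 1/1130 ≈ 0.00088496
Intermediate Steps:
P = 1020 (P = -30*(-34) = 1020)
1/(P + b(-134, 125)) = 1/(1020 + 110) = 1/1130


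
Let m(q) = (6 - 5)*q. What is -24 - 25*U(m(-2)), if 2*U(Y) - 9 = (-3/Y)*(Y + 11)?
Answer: -1221/4 ≈ -305.25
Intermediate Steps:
m(q) = q (m(q) = 1*q = q)
U(Y) = 9/2 - 3*(11 + Y)/(2*Y) (U(Y) = 9/2 + ((-3/Y)*(Y + 11))/2 = 9/2 + ((-3/Y)*(11 + Y))/2 = 9/2 + (-3*(11 + Y)/Y)/2 = 9/2 - 3*(11 + Y)/(2*Y))
-24 - 25*U(m(-2)) = -24 - 25*(3 - 33/2/(-2)) = -24 - 25*(3 - 33/2*(-½)) = -24 - 25*(3 + 33/4) = -24 - 25*45/4 = -24 - 1125/4 = -1221/4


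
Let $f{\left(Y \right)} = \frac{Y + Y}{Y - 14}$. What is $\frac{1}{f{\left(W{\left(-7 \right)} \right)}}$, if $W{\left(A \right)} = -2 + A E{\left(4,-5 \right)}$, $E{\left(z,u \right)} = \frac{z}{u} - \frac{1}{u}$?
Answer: $- \frac{59}{22} \approx -2.6818$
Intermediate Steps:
$E{\left(z,u \right)} = - \frac{1}{u} + \frac{z}{u}$
$W{\left(A \right)} = -2 - \frac{3 A}{5}$ ($W{\left(A \right)} = -2 + A \frac{-1 + 4}{-5} = -2 + A \left(\left(- \frac{1}{5}\right) 3\right) = -2 + A \left(- \frac{3}{5}\right) = -2 - \frac{3 A}{5}$)
$f{\left(Y \right)} = \frac{2 Y}{-14 + Y}$
$\frac{1}{f{\left(W{\left(-7 \right)} \right)}} = \frac{1}{2 \left(-2 - - \frac{21}{5}\right) \frac{1}{-14 - - \frac{11}{5}}} = \frac{1}{2 \left(-2 + \frac{21}{5}\right) \frac{1}{-14 + \left(-2 + \frac{21}{5}\right)}} = \frac{1}{2 \cdot \frac{11}{5} \frac{1}{-14 + \frac{11}{5}}} = \frac{1}{2 \cdot \frac{11}{5} \frac{1}{- \frac{59}{5}}} = \frac{1}{2 \cdot \frac{11}{5} \left(- \frac{5}{59}\right)} = \frac{1}{- \frac{22}{59}} = - \frac{59}{22}$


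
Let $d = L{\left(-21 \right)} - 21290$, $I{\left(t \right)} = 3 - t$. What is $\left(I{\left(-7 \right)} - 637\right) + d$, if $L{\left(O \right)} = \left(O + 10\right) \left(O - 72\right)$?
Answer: $-20894$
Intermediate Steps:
$L{\left(O \right)} = \left(-72 + O\right) \left(10 + O\right)$ ($L{\left(O \right)} = \left(10 + O\right) \left(-72 + O\right) = \left(-72 + O\right) \left(10 + O\right)$)
$d = -20267$ ($d = \left(-720 + \left(-21\right)^{2} - -1302\right) - 21290 = \left(-720 + 441 + 1302\right) - 21290 = 1023 - 21290 = -20267$)
$\left(I{\left(-7 \right)} - 637\right) + d = \left(\left(3 - -7\right) - 637\right) - 20267 = \left(\left(3 + 7\right) - 637\right) - 20267 = \left(10 - 637\right) - 20267 = -627 - 20267 = -20894$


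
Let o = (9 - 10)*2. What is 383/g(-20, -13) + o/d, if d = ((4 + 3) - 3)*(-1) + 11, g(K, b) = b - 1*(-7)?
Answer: -2693/42 ≈ -64.119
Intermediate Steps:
g(K, b) = 7 + b (g(K, b) = b + 7 = 7 + b)
o = -2 (o = -1*2 = -2)
d = 7 (d = (7 - 3)*(-1) + 11 = 4*(-1) + 11 = -4 + 11 = 7)
383/g(-20, -13) + o/d = 383/(7 - 13) - 2/7 = 383/(-6) - 2*⅐ = 383*(-⅙) - 2/7 = -383/6 - 2/7 = -2693/42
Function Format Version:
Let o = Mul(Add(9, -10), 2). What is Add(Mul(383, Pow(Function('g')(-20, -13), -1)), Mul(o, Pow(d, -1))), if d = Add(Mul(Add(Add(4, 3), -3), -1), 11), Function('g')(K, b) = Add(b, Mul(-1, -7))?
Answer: Rational(-2693, 42) ≈ -64.119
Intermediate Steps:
Function('g')(K, b) = Add(7, b) (Function('g')(K, b) = Add(b, 7) = Add(7, b))
o = -2 (o = Mul(-1, 2) = -2)
d = 7 (d = Add(Mul(Add(7, -3), -1), 11) = Add(Mul(4, -1), 11) = Add(-4, 11) = 7)
Add(Mul(383, Pow(Function('g')(-20, -13), -1)), Mul(o, Pow(d, -1))) = Add(Mul(383, Pow(Add(7, -13), -1)), Mul(-2, Pow(7, -1))) = Add(Mul(383, Pow(-6, -1)), Mul(-2, Rational(1, 7))) = Add(Mul(383, Rational(-1, 6)), Rational(-2, 7)) = Add(Rational(-383, 6), Rational(-2, 7)) = Rational(-2693, 42)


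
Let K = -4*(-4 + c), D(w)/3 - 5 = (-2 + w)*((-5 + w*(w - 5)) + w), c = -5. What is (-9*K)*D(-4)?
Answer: 152604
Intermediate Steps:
D(w) = 15 + 3*(-2 + w)*(-5 + w + w*(-5 + w)) (D(w) = 15 + 3*((-2 + w)*((-5 + w*(w - 5)) + w)) = 15 + 3*((-2 + w)*((-5 + w*(-5 + w)) + w)) = 15 + 3*((-2 + w)*(-5 + w + w*(-5 + w))) = 15 + 3*(-2 + w)*(-5 + w + w*(-5 + w)))
K = 36 (K = -4*(-4 - 5) = -4*(-9) = 36)
(-9*K)*D(-4) = (-9*36)*(45 - 18*(-4)² + 3*(-4)³ + 9*(-4)) = -324*(45 - 18*16 + 3*(-64) - 36) = -324*(45 - 288 - 192 - 36) = -324*(-471) = 152604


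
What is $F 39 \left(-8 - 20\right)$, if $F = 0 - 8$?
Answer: $8736$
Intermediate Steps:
$F = -8$ ($F = 0 - 8 = -8$)
$F 39 \left(-8 - 20\right) = \left(-8\right) 39 \left(-8 - 20\right) = - 312 \left(-8 - 20\right) = \left(-312\right) \left(-28\right) = 8736$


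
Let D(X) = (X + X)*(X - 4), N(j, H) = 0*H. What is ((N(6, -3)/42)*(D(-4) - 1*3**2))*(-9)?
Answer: 0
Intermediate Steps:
N(j, H) = 0
D(X) = 2*X*(-4 + X) (D(X) = (2*X)*(-4 + X) = 2*X*(-4 + X))
((N(6, -3)/42)*(D(-4) - 1*3**2))*(-9) = ((0/42)*(2*(-4)*(-4 - 4) - 1*3**2))*(-9) = ((0*(1/42))*(2*(-4)*(-8) - 1*9))*(-9) = (0*(64 - 9))*(-9) = (0*55)*(-9) = 0*(-9) = 0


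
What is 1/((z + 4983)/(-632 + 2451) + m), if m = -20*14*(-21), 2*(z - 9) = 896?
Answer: 107/629480 ≈ 0.00016998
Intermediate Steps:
z = 457 (z = 9 + (1/2)*896 = 9 + 448 = 457)
m = 5880 (m = -280*(-21) = 5880)
1/((z + 4983)/(-632 + 2451) + m) = 1/((457 + 4983)/(-632 + 2451) + 5880) = 1/(5440/1819 + 5880) = 1/(5440*(1/1819) + 5880) = 1/(320/107 + 5880) = 1/(629480/107) = 107/629480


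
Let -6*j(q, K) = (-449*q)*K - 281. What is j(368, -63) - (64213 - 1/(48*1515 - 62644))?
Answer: -54383260291/30228 ≈ -1.7991e+6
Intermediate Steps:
j(q, K) = 281/6 + 449*K*q/6 (j(q, K) = -((-449*q)*K - 281)/6 = -(-449*K*q - 281)/6 = -(-281 - 449*K*q)/6 = 281/6 + 449*K*q/6)
j(368, -63) - (64213 - 1/(48*1515 - 62644)) = (281/6 + (449/6)*(-63)*368) - (64213 - 1/(48*1515 - 62644)) = (281/6 - 1734936) - (64213 - 1/(72720 - 62644)) = -10409335/6 - (64213 - 1/10076) = -10409335/6 - 1*647010187/10076 = -10409335/6 - 647010187/10076 = -54383260291/30228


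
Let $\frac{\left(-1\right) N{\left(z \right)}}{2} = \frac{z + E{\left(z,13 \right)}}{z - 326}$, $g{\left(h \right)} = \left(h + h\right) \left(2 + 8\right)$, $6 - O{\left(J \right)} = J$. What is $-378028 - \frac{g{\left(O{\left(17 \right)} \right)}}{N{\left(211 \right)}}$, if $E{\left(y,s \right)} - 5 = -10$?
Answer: $- \frac{38930559}{103} \approx -3.7797 \cdot 10^{5}$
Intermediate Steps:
$O{\left(J \right)} = 6 - J$
$E{\left(y,s \right)} = -5$ ($E{\left(y,s \right)} = 5 - 10 = -5$)
$g{\left(h \right)} = 20 h$ ($g{\left(h \right)} = 2 h 10 = 20 h$)
$N{\left(z \right)} = - \frac{2 \left(-5 + z\right)}{-326 + z}$ ($N{\left(z \right)} = - 2 \frac{z - 5}{z - 326} = - 2 \frac{-5 + z}{-326 + z} = - \frac{2 \left(-5 + z\right)}{-326 + z}$)
$-378028 - \frac{g{\left(O{\left(17 \right)} \right)}}{N{\left(211 \right)}} = -378028 - \frac{20 \left(6 - 17\right)}{2 \frac{1}{-326 + 211} \left(5 - 211\right)} = -378028 - \frac{20 \left(6 - 17\right)}{2 \frac{1}{-115} \left(5 - 211\right)} = -378028 - \frac{20 \left(-11\right)}{2 \left(- \frac{1}{115}\right) \left(-206\right)} = -378028 - - \frac{220}{\frac{412}{115}} = -378028 - \left(-220\right) \frac{115}{412} = -378028 - - \frac{6325}{103} = -378028 + \frac{6325}{103} = - \frac{38930559}{103}$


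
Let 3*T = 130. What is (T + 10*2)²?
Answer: 36100/9 ≈ 4011.1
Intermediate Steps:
T = 130/3 (T = (⅓)*130 = 130/3 ≈ 43.333)
(T + 10*2)² = (130/3 + 10*2)² = (130/3 + 20)² = (190/3)² = 36100/9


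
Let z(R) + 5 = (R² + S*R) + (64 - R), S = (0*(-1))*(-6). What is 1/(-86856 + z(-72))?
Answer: -1/81541 ≈ -1.2264e-5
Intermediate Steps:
S = 0 (S = 0*(-6) = 0)
z(R) = 59 + R² - R (z(R) = -5 + ((R² + 0*R) + (64 - R)) = -5 + ((R² + 0) + (64 - R)) = -5 + (R² + (64 - R)) = -5 + (64 + R² - R) = 59 + R² - R)
1/(-86856 + z(-72)) = 1/(-86856 + (59 + (-72)² - 1*(-72))) = 1/(-86856 + (59 + 5184 + 72)) = 1/(-86856 + 5315) = 1/(-81541) = -1/81541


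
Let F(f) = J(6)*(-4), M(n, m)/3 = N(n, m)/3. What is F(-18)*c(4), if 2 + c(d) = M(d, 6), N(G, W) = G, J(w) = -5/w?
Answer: 20/3 ≈ 6.6667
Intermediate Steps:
M(n, m) = n (M(n, m) = 3*(n/3) = n)
c(d) = -2 + d
F(f) = 10/3 (F(f) = -5/6*(-4) = 10/3)
F(-18)*c(4) = 10*(-2 + 4)/3 = (10/3)*2 = 20/3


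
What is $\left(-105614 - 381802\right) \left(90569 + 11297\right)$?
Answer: $-49651118256$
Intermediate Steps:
$\left(-105614 - 381802\right) \left(90569 + 11297\right) = \left(-487416\right) 101866 = -49651118256$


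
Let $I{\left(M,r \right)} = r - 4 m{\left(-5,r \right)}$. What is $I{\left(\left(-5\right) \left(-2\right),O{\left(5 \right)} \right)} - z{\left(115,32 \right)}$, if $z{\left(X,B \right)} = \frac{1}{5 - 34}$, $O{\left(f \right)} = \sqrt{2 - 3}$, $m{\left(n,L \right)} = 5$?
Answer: $- \frac{579}{29} + i \approx -19.966 + 1.0 i$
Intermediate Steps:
$O{\left(f \right)} = i$ ($O{\left(f \right)} = \sqrt{-1} = i$)
$z{\left(X,B \right)} = - \frac{1}{29}$ ($z{\left(X,B \right)} = \frac{1}{5 - 34} = \frac{1}{-29} = - \frac{1}{29}$)
$I{\left(M,r \right)} = -20 + r$ ($I{\left(M,r \right)} = r - 20 = -20 + r$)
$I{\left(\left(-5\right) \left(-2\right),O{\left(5 \right)} \right)} - z{\left(115,32 \right)} = \left(-20 + i\right) - - \frac{1}{29} = \left(-20 + i\right) + \frac{1}{29} = - \frac{579}{29} + i$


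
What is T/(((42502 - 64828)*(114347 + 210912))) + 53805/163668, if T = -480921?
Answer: 21710901388311/66028512444884 ≈ 0.32881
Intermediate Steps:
T/(((42502 - 64828)*(114347 + 210912))) + 53805/163668 = -480921*1/((42502 - 64828)*(114347 + 210912)) + 53805/163668 = -480921/((-22326*325259)) + 53805*(1/163668) = -480921/(-7261732434) + 17935/54556 = -480921*(-1/7261732434) + 17935/54556 = 160307/2420577478 + 17935/54556 = 21710901388311/66028512444884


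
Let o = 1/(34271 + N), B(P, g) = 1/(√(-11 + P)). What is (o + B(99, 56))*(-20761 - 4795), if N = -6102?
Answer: -25556/28169 - 6389*√22/11 ≈ -2725.2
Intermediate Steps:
B(P, g) = (-11 + P)^(-½)
o = 1/28169 (o = 1/(34271 - 6102) = 1/28169 ≈ 3.5500e-5)
(o + B(99, 56))*(-20761 - 4795) = (1/28169 + (-11 + 99)^(-½))*(-20761 - 4795) = (1/28169 + 88^(-½))*(-25556) = (1/28169 + √22/44)*(-25556) = -25556/28169 - 6389*√22/11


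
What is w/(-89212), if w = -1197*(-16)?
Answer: -4788/22303 ≈ -0.21468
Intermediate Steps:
w = 19152
w/(-89212) = 19152/(-89212) = 19152*(-1/89212) = -4788/22303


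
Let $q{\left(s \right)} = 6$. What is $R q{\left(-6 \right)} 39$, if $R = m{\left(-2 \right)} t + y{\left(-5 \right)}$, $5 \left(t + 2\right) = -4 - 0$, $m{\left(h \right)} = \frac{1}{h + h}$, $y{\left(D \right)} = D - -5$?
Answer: $\frac{819}{5} \approx 163.8$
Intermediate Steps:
$y{\left(D \right)} = 5 + D$ ($y{\left(D \right)} = D + 5 = 5 + D$)
$m{\left(h \right)} = \frac{1}{2 h}$
$t = - \frac{14}{5}$ ($t = -2 + \frac{-4 - 0}{5} = -2 + \frac{-4 + 0}{5} = -2 + \frac{1}{5} \left(-4\right) = -2 - \frac{4}{5} = - \frac{14}{5} \approx -2.8$)
$R = \frac{7}{10}$ ($R = \frac{1}{2 \left(-2\right)} \left(- \frac{14}{5}\right) + \left(5 - 5\right) = \frac{1}{2} \left(- \frac{1}{2}\right) \left(- \frac{14}{5}\right) + 0 = \left(- \frac{1}{4}\right) \left(- \frac{14}{5}\right) + 0 = \frac{7}{10} + 0 = \frac{7}{10} \approx 0.7$)
$R q{\left(-6 \right)} 39 = \frac{7}{10} \cdot 6 \cdot 39 = \frac{21}{5} \cdot 39 = \frac{819}{5}$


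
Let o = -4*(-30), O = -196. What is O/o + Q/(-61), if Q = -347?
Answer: 7421/1830 ≈ 4.0552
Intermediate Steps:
o = 120
O/o + Q/(-61) = -196/120 - 347/(-61) = -196*1/120 - 347*(-1/61) = -49/30 + 347/61 = 7421/1830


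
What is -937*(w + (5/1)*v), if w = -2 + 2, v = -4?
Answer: 18740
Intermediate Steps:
w = 0
-937*(w + (5/1)*v) = -937*(0 + (5/1)*(-4)) = -937*(0 + (5*1)*(-4)) = -937*(0 + 5*(-4)) = -937*(0 - 20) = -937*(-20) = 18740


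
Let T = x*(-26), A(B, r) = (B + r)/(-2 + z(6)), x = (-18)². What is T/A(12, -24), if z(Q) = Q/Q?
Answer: -702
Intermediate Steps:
z(Q) = 1
x = 324
A(B, r) = -B - r (A(B, r) = (B + r)/(-2 + 1) = (B + r)/(-1) = (B + r)*(-1) = -B - r)
T = -8424 (T = 324*(-26) = -8424)
T/A(12, -24) = -8424/(-1*12 - 1*(-24)) = -8424/(-12 + 24) = -8424/12 = -8424*1/12 = -702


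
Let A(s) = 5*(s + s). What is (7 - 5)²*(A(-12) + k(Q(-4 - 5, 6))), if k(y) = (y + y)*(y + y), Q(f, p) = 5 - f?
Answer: 2656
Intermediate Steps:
A(s) = 10*s (A(s) = 5*(2*s) = 10*s)
k(y) = 4*y² (k(y) = (2*y)*(2*y) = 4*y²)
(7 - 5)²*(A(-12) + k(Q(-4 - 5, 6))) = (7 - 5)²*(10*(-12) + 4*(5 - (-4 - 5))²) = 2²*(-120 + 4*(5 - 1*(-9))²) = 4*(-120 + 4*(5 + 9)²) = 4*(-120 + 4*14²) = 4*(-120 + 4*196) = 4*(-120 + 784) = 4*664 = 2656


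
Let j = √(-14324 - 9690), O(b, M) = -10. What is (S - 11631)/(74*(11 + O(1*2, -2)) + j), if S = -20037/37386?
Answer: -5363231437/183752190 + 144952201*I*√24014/367504380 ≈ -29.187 + 61.122*I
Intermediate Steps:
S = -6679/12462 (S = -20037*1/37386 = -6679/12462 ≈ -0.53595)
j = I*√24014 (j = √(-24014) = I*√24014 ≈ 154.96*I)
(S - 11631)/(74*(11 + O(1*2, -2)) + j) = (-6679/12462 - 11631)/(74*(11 - 10) + I*√24014) = -144952201/(12462*(74*1 + I*√24014)) = -144952201/(12462*(74 + I*√24014))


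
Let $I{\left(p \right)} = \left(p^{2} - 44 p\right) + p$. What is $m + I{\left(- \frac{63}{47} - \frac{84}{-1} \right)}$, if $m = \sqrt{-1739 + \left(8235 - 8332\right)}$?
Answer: $\frac{7241640}{2209} + 6 i \sqrt{51} \approx 3278.2 + 42.849 i$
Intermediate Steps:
$I{\left(p \right)} = p^{2} - 43 p$
$m = 6 i \sqrt{51}$ ($m = \sqrt{-1739 - 97} = \sqrt{-1836} = 6 i \sqrt{51} \approx 42.849 i$)
$m + I{\left(- \frac{63}{47} - \frac{84}{-1} \right)} = 6 i \sqrt{51} + \left(- \frac{63}{47} - \frac{84}{-1}\right) \left(-43 - \left(-84 + \frac{63}{47}\right)\right) = 6 i \sqrt{51} + \left(\left(-63\right) \frac{1}{47} - -84\right) \left(-43 - - \frac{3885}{47}\right) = 6 i \sqrt{51} + \left(- \frac{63}{47} + 84\right) \left(-43 + \left(- \frac{63}{47} + 84\right)\right) = 6 i \sqrt{51} + \frac{3885 \left(-43 + \frac{3885}{47}\right)}{47} = 6 i \sqrt{51} + \frac{3885}{47} \cdot \frac{1864}{47} = 6 i \sqrt{51} + \frac{7241640}{2209} = \frac{7241640}{2209} + 6 i \sqrt{51}$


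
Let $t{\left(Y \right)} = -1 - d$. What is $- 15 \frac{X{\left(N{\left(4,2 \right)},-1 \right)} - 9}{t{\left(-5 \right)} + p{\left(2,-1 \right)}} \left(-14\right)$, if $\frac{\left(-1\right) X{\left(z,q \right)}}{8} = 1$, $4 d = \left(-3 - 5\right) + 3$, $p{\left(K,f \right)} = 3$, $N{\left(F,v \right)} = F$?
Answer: $- \frac{14280}{13} \approx -1098.5$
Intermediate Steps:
$d = - \frac{5}{4}$ ($d = \frac{\left(-3 - 5\right) + 3}{4} = \frac{-8 + 3}{4} = \frac{1}{4} \left(-5\right) = - \frac{5}{4} \approx -1.25$)
$X{\left(z,q \right)} = -8$ ($X{\left(z,q \right)} = \left(-8\right) 1 = -8$)
$t{\left(Y \right)} = \frac{1}{4}$ ($t{\left(Y \right)} = -1 - - \frac{5}{4} = -1 + \frac{5}{4} = \frac{1}{4}$)
$- 15 \frac{X{\left(N{\left(4,2 \right)},-1 \right)} - 9}{t{\left(-5 \right)} + p{\left(2,-1 \right)}} \left(-14\right) = - 15 \frac{-8 - 9}{\frac{1}{4} + 3} \left(-14\right) = - 15 \left(- \frac{17}{\frac{13}{4}}\right) \left(-14\right) = - 15 \left(\left(-17\right) \frac{4}{13}\right) \left(-14\right) = \left(-15\right) \left(- \frac{68}{13}\right) \left(-14\right) = \frac{1020}{13} \left(-14\right) = - \frac{14280}{13}$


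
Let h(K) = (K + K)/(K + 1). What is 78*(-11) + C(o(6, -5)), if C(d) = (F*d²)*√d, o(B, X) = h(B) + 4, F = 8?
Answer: -858 + 25600*√70/343 ≈ -233.55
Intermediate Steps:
h(K) = 2*K/(1 + K) (h(K) = (2*K)/(1 + K) = 2*K/(1 + K))
o(B, X) = 4 + 2*B/(1 + B) (o(B, X) = 2*B/(1 + B) + 4 = 4 + 2*B/(1 + B))
C(d) = 8*d^(5/2) (C(d) = (8*d²)*√d = 8*d^(5/2))
78*(-11) + C(o(6, -5)) = 78*(-11) + 8*(2*(2 + 3*6)/(1 + 6))^(5/2) = -858 + 8*(2*(2 + 18)/7)^(5/2) = -858 + 8*(2*(⅐)*20)^(5/2) = -858 + 8*(40/7)^(5/2) = -858 + 8*(3200*√70/343) = -858 + 25600*√70/343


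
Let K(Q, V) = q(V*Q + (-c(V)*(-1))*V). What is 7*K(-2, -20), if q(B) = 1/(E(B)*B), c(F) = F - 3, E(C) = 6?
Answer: 7/3000 ≈ 0.0023333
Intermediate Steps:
c(F) = -3 + F
q(B) = 1/(6*B)
K(Q, V) = 1/(6*(Q*V + V*(-3 + V))) (K(Q, V) = 1/(6*(V*Q + (-(-3 + V)*(-1))*V)) = 1/(6*(Q*V + ((3 - V)*(-1))*V)) = 1/(6*(Q*V + (-3 + V)*V)) = 1/(6*(Q*V + V*(-3 + V))))
7*K(-2, -20) = 7*((⅙)/(-20*(-3 - 2 - 20))) = 7*((⅙)*(-1/20)/(-25)) = 7*((⅙)*(-1/20)*(-1/25)) = 7*(1/3000) = 7/3000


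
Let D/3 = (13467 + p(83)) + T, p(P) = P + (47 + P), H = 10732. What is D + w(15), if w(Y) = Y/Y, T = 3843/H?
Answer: 440463541/10732 ≈ 41042.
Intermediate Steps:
T = 3843/10732 ≈ 0.35809
p(P) = 47 + 2*P
w(Y) = 1
D = 440452809/10732 (D = 3*((13467 + (47 + 2*83)) + 3843/10732) = 3*((13467 + (47 + 166)) + 3843/10732) = 3*((13467 + 213) + 3843/10732) = 3*(13680 + 3843/10732) = 3*(146817603/10732) = 440452809/10732 ≈ 41041.)
D + w(15) = 440452809/10732 + 1 = 440463541/10732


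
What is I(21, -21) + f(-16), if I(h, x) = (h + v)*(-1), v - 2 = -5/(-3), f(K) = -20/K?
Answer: -281/12 ≈ -23.417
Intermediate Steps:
v = 11/3 (v = 2 - 5/(-3) = 2 - 5*(-⅓) = 2 + 5/3 = 11/3 ≈ 3.6667)
I(h, x) = -11/3 - h (I(h, x) = (h + 11/3)*(-1) = (11/3 + h)*(-1) = -11/3 - h)
I(21, -21) + f(-16) = (-11/3 - 1*21) - 20/(-16) = (-11/3 - 21) - 20*(-1/16) = -74/3 + 5/4 = -281/12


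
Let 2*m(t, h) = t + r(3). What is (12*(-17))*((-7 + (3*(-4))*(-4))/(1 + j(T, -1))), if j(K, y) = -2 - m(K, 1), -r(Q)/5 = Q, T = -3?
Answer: -2091/2 ≈ -1045.5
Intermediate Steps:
r(Q) = -5*Q
m(t, h) = -15/2 + t/2 (m(t, h) = (t - 5*3)/2 = (t - 15)/2 = (-15 + t)/2 = -15/2 + t/2)
j(K, y) = 11/2 - K/2 (j(K, y) = -2 - (-15/2 + K/2) = -2 + (15/2 - K/2) = 11/2 - K/2)
(12*(-17))*((-7 + (3*(-4))*(-4))/(1 + j(T, -1))) = (12*(-17))*((-7 + (3*(-4))*(-4))/(1 + (11/2 - ½*(-3)))) = -204*(-7 - 12*(-4))/(1 + (11/2 + 3/2)) = -204*(-7 + 48)/(1 + 7) = -8364/8 = -204*41/8 = -2091/2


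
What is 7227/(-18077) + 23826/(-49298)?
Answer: -393489624/445579973 ≈ -0.88310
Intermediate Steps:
7227/(-18077) + 23826/(-49298) = 7227*(-1/18077) + 23826*(-1/49298) = -7227/18077 - 11913/24649 = -393489624/445579973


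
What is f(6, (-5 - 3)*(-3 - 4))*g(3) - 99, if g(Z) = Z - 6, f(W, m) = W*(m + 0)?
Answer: -1107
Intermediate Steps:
f(W, m) = W*m
g(Z) = -6 + Z
f(6, (-5 - 3)*(-3 - 4))*g(3) - 99 = (6*((-5 - 3)*(-3 - 4)))*(-6 + 3) - 99 = (6*(-8*(-7)))*(-3) - 99 = (6*56)*(-3) - 99 = 336*(-3) - 99 = -1008 - 99 = -1107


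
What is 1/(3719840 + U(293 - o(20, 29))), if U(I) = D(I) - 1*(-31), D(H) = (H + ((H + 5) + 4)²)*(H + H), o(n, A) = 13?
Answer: 1/50648431 ≈ 1.9744e-8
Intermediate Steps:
D(H) = 2*H*(H + (9 + H)²) (D(H) = (H + ((5 + H) + 4)²)*(2*H) = (H + (9 + H)²)*(2*H) = 2*H*(H + (9 + H)²))
U(I) = 31 + 2*I*(I + (9 + I)²) (U(I) = 2*I*(I + (9 + I)²) - 1*(-31) = 2*I*(I + (9 + I)²) + 31 = 31 + 2*I*(I + (9 + I)²))
1/(3719840 + U(293 - o(20, 29))) = 1/(3719840 + (31 + 2*(293 - 1*13)*((293 - 1*13) + (9 + (293 - 1*13))²))) = 1/(3719840 + (31 + 2*(293 - 13)*((293 - 13) + (9 + (293 - 13))²))) = 1/(3719840 + (31 + 2*280*(280 + (9 + 280)²))) = 1/(3719840 + (31 + 2*280*(280 + 289²))) = 1/(3719840 + (31 + 2*280*(280 + 83521))) = 1/(3719840 + (31 + 2*280*83801)) = 1/(3719840 + (31 + 46928560)) = 1/(3719840 + 46928591) = 1/50648431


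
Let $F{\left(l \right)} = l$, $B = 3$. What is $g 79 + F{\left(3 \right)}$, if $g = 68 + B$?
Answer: $5612$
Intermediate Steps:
$g = 71$ ($g = 68 + 3 = 71$)
$g 79 + F{\left(3 \right)} = 71 \cdot 79 + 3 = 5609 + 3 = 5612$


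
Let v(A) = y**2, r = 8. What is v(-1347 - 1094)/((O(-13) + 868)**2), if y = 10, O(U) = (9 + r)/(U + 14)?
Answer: 4/31329 ≈ 0.00012768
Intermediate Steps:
O(U) = 17/(14 + U) (O(U) = (9 + 8)/(U + 14) = 17/(14 + U))
v(A) = 100 (v(A) = 10**2 = 100)
v(-1347 - 1094)/((O(-13) + 868)**2) = 100/((17/(14 - 13) + 868)**2) = 100/((17/1 + 868)**2) = 100/((17*1 + 868)**2) = 100/((17 + 868)**2) = 100/(885**2) = 100/783225 = 100*(1/783225) = 4/31329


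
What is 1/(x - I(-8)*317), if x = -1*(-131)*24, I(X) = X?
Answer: 1/5680 ≈ 0.00017606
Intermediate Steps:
x = 3144 (x = 131*24 = 3144)
1/(x - I(-8)*317) = 1/(3144 - (-8)*317) = 1/(3144 - 1*(-2536)) = 1/(3144 + 2536) = 1/5680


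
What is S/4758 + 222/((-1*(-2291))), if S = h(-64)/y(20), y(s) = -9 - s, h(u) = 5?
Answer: 1055881/10900578 ≈ 0.096865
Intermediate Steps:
S = -5/29 (S = 5/(-9 - 1*20) = 5/(-9 - 20) = 5/(-29) = 5*(-1/29) = -5/29 ≈ -0.17241)
S/4758 + 222/((-1*(-2291))) = -5/29/4758 + 222/((-1*(-2291))) = -5/29*1/4758 + 222/2291 = -5/137982 + 222*(1/2291) = -5/137982 + 222/2291 = 1055881/10900578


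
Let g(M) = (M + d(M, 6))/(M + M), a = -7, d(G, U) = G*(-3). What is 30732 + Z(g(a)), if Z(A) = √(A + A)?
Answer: 30732 + I*√2 ≈ 30732.0 + 1.4142*I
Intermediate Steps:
d(G, U) = -3*G
g(M) = -1 (g(M) = (M - 3*M)/(M + M) = (-2*M)/((2*M)) = (-2*M)*(1/(2*M)) = -1)
Z(A) = √2*√A (Z(A) = √(2*A) = √2*√A)
30732 + Z(g(a)) = 30732 + √2*√(-1) = 30732 + √2*I = 30732 + I*√2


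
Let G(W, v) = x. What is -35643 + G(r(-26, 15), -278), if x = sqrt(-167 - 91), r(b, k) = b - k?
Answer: -35643 + I*sqrt(258) ≈ -35643.0 + 16.062*I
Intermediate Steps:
x = I*sqrt(258) (x = sqrt(-258) = I*sqrt(258) ≈ 16.062*I)
G(W, v) = I*sqrt(258)
-35643 + G(r(-26, 15), -278) = -35643 + I*sqrt(258)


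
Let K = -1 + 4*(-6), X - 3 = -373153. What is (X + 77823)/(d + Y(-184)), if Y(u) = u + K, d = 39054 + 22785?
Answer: -295327/61630 ≈ -4.7919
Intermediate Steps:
X = -373150 (X = 3 - 373153 = -373150)
K = -25 (K = -1 - 24 = -25)
d = 61839
Y(u) = -25 + u (Y(u) = u - 25 = -25 + u)
(X + 77823)/(d + Y(-184)) = (-373150 + 77823)/(61839 + (-25 - 184)) = -295327/(61839 - 209) = -295327/61630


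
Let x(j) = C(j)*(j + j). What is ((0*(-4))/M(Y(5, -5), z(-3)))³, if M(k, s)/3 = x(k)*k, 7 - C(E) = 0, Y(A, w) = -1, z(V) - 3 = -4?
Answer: 0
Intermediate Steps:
z(V) = -1 (z(V) = 3 - 4 = -1)
C(E) = 7 (C(E) = 7 - 1*0 = 7 + 0 = 7)
x(j) = 14*j (x(j) = 7*(j + j) = 7*(2*j) = 14*j)
M(k, s) = 42*k² (M(k, s) = 3*((14*k)*k) = 3*(14*k²) = 42*k²)
((0*(-4))/M(Y(5, -5), z(-3)))³ = ((0*(-4))/((42*(-1)²)))³ = (0/((42*1)))³ = (0/42)³ = (0*(1/42))³ = 0³ = 0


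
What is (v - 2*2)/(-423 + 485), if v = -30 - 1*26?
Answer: -30/31 ≈ -0.96774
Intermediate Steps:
v = -56 (v = -30 - 26 = -56)
(v - 2*2)/(-423 + 485) = (-56 - 2*2)/(-423 + 485) = (-56 - 4)/62 = -60*1/62 = -30/31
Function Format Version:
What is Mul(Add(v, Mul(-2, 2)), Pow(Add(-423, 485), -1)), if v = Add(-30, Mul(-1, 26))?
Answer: Rational(-30, 31) ≈ -0.96774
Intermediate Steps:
v = -56 (v = Add(-30, -26) = -56)
Mul(Add(v, Mul(-2, 2)), Pow(Add(-423, 485), -1)) = Mul(Add(-56, Mul(-2, 2)), Pow(Add(-423, 485), -1)) = Mul(Add(-56, -4), Pow(62, -1)) = Mul(-60, Rational(1, 62)) = Rational(-30, 31)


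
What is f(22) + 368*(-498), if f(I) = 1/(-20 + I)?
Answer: -366527/2 ≈ -1.8326e+5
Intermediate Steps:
f(22) + 368*(-498) = 1/(-20 + 22) + 368*(-498) = 1/2 - 183264 = -366527/2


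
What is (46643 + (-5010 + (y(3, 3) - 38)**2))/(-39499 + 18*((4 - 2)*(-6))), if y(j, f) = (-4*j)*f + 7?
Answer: -46122/39715 ≈ -1.1613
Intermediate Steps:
y(j, f) = 7 - 4*f*j (y(j, f) = -4*f*j + 7 = 7 - 4*f*j)
(46643 + (-5010 + (y(3, 3) - 38)**2))/(-39499 + 18*((4 - 2)*(-6))) = (46643 + (-5010 + ((7 - 4*3*3) - 38)**2))/(-39499 + 18*((4 - 2)*(-6))) = (46643 + (-5010 + ((7 - 36) - 38)**2))/(-39499 + 18*(2*(-6))) = (46643 + (-5010 + (-29 - 38)**2))/(-39499 + 18*(-12)) = (46643 + (-5010 + (-67)**2))/(-39499 - 216) = (46643 + (-5010 + 4489))/(-39715) = (46643 - 521)*(-1/39715) = 46122*(-1/39715) = -46122/39715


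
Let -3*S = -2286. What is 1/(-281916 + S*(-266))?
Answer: -1/484608 ≈ -2.0635e-6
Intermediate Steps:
S = 762 (S = -1/3*(-2286) = 762)
1/(-281916 + S*(-266)) = 1/(-281916 + 762*(-266)) = 1/(-281916 - 202692) = 1/(-484608) = -1/484608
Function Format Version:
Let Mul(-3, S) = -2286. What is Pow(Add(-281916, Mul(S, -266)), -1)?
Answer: Rational(-1, 484608) ≈ -2.0635e-6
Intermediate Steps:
S = 762 (S = Mul(Rational(-1, 3), -2286) = 762)
Pow(Add(-281916, Mul(S, -266)), -1) = Pow(Add(-281916, Mul(762, -266)), -1) = Pow(Add(-281916, -202692), -1) = Pow(-484608, -1) = Rational(-1, 484608)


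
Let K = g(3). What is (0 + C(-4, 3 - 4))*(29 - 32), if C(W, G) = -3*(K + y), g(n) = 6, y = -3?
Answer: 27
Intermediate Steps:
K = 6
C(W, G) = -9 (C(W, G) = -3*(6 - 3) = -3*3 = -9)
(0 + C(-4, 3 - 4))*(29 - 32) = (0 - 9)*(29 - 32) = -9*(-3) = 27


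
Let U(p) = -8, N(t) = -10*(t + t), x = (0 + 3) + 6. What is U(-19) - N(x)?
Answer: 172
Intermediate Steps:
x = 9 (x = 3 + 6 = 9)
N(t) = -20*t
U(-19) - N(x) = -8 - (-20)*9 = -8 - 1*(-180) = -8 + 180 = 172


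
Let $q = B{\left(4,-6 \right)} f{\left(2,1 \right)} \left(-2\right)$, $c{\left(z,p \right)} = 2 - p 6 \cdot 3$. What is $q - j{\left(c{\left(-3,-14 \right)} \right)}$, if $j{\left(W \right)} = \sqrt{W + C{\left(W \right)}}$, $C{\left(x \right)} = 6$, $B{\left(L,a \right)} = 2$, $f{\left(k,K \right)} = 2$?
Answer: $-8 - 2 \sqrt{65} \approx -24.125$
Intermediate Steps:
$c{\left(z,p \right)} = 2 - 18 p$ ($c{\left(z,p \right)} = 2 - 6 p 3 = 2 - 18 p$)
$j{\left(W \right)} = \sqrt{6 + W}$ ($j{\left(W \right)} = \sqrt{W + 6} = \sqrt{6 + W}$)
$q = -8$ ($q = 2 \cdot 2 \left(-2\right) = 4 \left(-2\right) = -8$)
$q - j{\left(c{\left(-3,-14 \right)} \right)} = -8 - \sqrt{6 + \left(2 - -252\right)} = -8 - \sqrt{6 + \left(2 + 252\right)} = -8 - \sqrt{6 + 254} = -8 - \sqrt{260} = -8 - 2 \sqrt{65}$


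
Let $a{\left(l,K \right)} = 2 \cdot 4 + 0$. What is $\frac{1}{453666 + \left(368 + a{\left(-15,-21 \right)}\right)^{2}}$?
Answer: $\frac{1}{595042} \approx 1.6806 \cdot 10^{-6}$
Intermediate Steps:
$a{\left(l,K \right)} = 8$ ($a{\left(l,K \right)} = 8 + 0 = 8$)
$\frac{1}{453666 + \left(368 + a{\left(-15,-21 \right)}\right)^{2}} = \frac{1}{453666 + \left(368 + 8\right)^{2}} = \frac{1}{453666 + 376^{2}} = \frac{1}{453666 + 141376} = \frac{1}{595042}$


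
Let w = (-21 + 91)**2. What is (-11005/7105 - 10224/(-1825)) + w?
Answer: 12717803979/2593325 ≈ 4904.1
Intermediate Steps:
w = 4900 (w = 70**2 = 4900)
(-11005/7105 - 10224/(-1825)) + w = (-11005/7105 - 10224/(-1825)) + 4900 = (-11005*1/7105 - 10224*(-1/1825)) + 4900 = (-2201/1421 + 10224/1825) + 4900 = 10511479/2593325 + 4900 = 12717803979/2593325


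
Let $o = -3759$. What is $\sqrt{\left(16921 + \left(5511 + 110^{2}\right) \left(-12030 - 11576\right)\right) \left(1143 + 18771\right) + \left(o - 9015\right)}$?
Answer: $12 i \sqrt{57488999966} \approx 2.8772 \cdot 10^{6} i$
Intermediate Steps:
$\sqrt{\left(16921 + \left(5511 + 110^{2}\right) \left(-12030 - 11576\right)\right) \left(1143 + 18771\right) + \left(o - 9015\right)} = \sqrt{\left(16921 + \left(5511 + 110^{2}\right) \left(-12030 - 11576\right)\right) \left(1143 + 18771\right) - 12774} = \sqrt{\left(16921 + \left(5511 + 12100\right) \left(-23606\right)\right) 19914 - 12774} = \sqrt{\left(16921 + 17611 \left(-23606\right)\right) 19914 - 12774} = \sqrt{\left(16921 - 415725266\right) 19914 - 12774} = \sqrt{\left(-415708345\right) 19914 - 12774} = \sqrt{-8278415982330 - 12774} = \sqrt{-8278415995104} = 12 i \sqrt{57488999966}$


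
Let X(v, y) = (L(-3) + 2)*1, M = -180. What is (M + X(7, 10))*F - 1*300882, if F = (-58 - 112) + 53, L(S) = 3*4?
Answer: -281460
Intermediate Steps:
L(S) = 12
X(v, y) = 14 (X(v, y) = (12 + 2)*1 = 14*1 = 14)
F = -117 (F = -170 + 53 = -117)
(M + X(7, 10))*F - 1*300882 = (-180 + 14)*(-117) - 1*300882 = -166*(-117) - 300882 = 19422 - 300882 = -281460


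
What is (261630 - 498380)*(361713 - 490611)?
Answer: 30516601500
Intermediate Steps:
(261630 - 498380)*(361713 - 490611) = -236750*(-128898) = 30516601500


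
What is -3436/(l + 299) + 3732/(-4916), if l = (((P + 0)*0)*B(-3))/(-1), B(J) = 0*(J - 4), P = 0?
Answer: -4501811/367471 ≈ -12.251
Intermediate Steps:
B(J) = 0 (B(J) = 0*(-4 + J) = 0)
l = 0 (l = (((0 + 0)*0)*0)/(-1) = ((0*0)*0)*(-1) = (0*0)*(-1) = 0*(-1) = 0)
-3436/(l + 299) + 3732/(-4916) = -3436/(0 + 299) + 3732/(-4916) = -3436/299 + 3732*(-1/4916) = -3436*1/299 - 933/1229 = -3436/299 - 933/1229 = -4501811/367471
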